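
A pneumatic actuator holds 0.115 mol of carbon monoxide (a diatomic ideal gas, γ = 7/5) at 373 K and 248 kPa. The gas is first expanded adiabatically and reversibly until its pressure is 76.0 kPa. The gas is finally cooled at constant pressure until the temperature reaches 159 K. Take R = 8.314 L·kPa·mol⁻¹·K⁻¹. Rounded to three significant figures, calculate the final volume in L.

V₃ ≈ 2.00 L

From PV = nRT: V₁ = nRT₁/P₁ = 1.438 L.
Adiabatic (γ = 7/5), T V^(γ−1) and P V^γ constant: T₂ = T₁·(P₂/P₁)^((γ−1)/γ) = 266.0 K; V₂ = V₁·(P₁/P₂)^(1/γ) = 3.347 L.
P constant ⇒ V ∝ T: P₃ = P₂; V₃ = V₂·(T₃/T₂) = 2.000 L.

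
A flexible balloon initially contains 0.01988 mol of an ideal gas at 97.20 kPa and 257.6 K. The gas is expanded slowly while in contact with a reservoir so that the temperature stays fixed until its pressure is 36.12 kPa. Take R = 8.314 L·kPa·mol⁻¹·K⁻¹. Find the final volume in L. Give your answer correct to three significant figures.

From PV = nRT: V₁ = nRT₁/P₁ = 0.4380 L.
T constant ⇒ Boyle's law P V = const: T₂ = T₁; V₂ = V₁·(P₁/P₂) = 1.179 L.

V₂ ≈ 1.18 L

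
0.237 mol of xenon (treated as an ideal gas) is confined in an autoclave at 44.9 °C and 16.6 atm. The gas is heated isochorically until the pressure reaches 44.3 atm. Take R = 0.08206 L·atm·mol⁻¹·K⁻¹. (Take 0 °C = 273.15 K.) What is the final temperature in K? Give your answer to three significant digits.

Convert: T₁ = 318.0 K.
From PV = nRT: V₁ = nRT₁/P₁ = 0.3726 L.
V constant ⇒ P ∝ T: V₂ = V₁; T₂ = T₁·(P₂/P₁) = 848.8 K.

T₂ ≈ 849 K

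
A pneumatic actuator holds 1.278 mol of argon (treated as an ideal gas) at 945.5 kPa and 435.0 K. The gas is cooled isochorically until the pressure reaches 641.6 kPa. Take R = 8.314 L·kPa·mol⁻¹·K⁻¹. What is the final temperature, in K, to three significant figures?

From PV = nRT: V₁ = nRT₁/P₁ = 4.888 L.
V constant ⇒ P ∝ T: V₂ = V₁; T₂ = T₁·(P₂/P₁) = 295.2 K.

T₂ ≈ 295 K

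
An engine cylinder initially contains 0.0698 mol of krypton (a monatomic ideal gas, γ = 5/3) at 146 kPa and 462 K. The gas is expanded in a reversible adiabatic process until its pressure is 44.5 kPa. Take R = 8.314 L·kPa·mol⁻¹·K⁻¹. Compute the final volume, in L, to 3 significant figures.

From PV = nRT: V₁ = nRT₁/P₁ = 1.836 L.
Reversible adiabatic, γ = 5/3: T₂ = T₁·(P₂/P₁)^((γ−1)/γ) = 287.2 K; V₂ = V₁·(P₁/P₂)^(1/γ) = 3.746 L.

V₂ ≈ 3.75 L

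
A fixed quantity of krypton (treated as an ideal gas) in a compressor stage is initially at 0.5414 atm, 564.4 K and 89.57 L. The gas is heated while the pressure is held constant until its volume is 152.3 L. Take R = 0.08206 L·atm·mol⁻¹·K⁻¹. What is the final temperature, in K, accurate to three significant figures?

T₂ ≈ 960 K

Isobaric, so V/T is constant: P₂ = P₁; T₂ = T₁·(V₂/V₁) = 959.7 K.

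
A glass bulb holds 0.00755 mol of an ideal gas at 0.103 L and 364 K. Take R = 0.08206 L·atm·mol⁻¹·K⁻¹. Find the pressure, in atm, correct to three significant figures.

PV = nRT ⇒ P = nRT/V = (0.00755 × 0.08206 × 364) / 0.103

P ≈ 2.19 atm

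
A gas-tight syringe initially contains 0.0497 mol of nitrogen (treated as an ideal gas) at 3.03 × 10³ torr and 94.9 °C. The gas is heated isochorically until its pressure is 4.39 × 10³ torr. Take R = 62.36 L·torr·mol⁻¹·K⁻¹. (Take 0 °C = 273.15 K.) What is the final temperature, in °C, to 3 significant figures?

Convert: T₁ = 368.0 K.
From PV = nRT: V₁ = nRT₁/P₁ = 0.3765 L.
Isochoric, so P/T is constant: V₂ = V₁; T₂ = T₁·(P₂/P₁) = 533.2 K.

T₂ ≈ 260 °C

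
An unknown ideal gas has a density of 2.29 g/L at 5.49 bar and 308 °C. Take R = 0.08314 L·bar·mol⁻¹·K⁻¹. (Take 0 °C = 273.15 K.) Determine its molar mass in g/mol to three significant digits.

M ≈ 20.2 g/mol

ρ = PM/(RT) ⇒ M = ρRT/P = (2.29 × 0.08314 × 581.1) / 5.49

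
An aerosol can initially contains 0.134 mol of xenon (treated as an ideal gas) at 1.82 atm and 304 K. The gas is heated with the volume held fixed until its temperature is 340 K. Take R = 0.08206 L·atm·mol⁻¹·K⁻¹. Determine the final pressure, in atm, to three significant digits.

From PV = nRT: V₁ = nRT₁/P₁ = 1.837 L.
V constant ⇒ P ∝ T: V₂ = V₁; P₂ = P₁·(T₂/T₁) = 2.036 atm.

P₂ ≈ 2.04 atm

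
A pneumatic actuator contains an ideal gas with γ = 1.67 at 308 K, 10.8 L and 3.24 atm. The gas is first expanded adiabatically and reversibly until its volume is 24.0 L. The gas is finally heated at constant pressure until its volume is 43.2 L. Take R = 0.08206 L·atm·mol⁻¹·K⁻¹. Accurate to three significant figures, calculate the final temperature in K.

Reversible adiabatic, γ = 1.67: T₂ = T₁·(V₁/V₂)^(γ−1) = 180.4 K; P₂ = P₁·(V₁/V₂)^γ = 0.8539 atm.
P constant ⇒ V ∝ T: P₃ = P₂; T₃ = T₂·(V₃/V₂) = 324.7 K.

T₃ ≈ 325 K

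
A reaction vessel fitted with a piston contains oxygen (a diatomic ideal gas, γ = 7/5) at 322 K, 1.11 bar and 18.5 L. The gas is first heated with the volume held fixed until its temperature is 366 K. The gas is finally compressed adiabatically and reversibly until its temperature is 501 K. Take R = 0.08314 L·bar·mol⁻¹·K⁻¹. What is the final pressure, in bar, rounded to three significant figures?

P₃ ≈ 3.79 bar

V constant ⇒ P ∝ T: V₂ = V₁; P₂ = P₁·(T₂/T₁) = 1.262 bar.
Reversible adiabatic, γ = 7/5: P₃ = P₂·(T₃/T₂)^(γ/(γ−1)) = 3.786 bar; V₃ = V₂·(T₂/T₃)^(1/(γ−1)) = 8.439 L.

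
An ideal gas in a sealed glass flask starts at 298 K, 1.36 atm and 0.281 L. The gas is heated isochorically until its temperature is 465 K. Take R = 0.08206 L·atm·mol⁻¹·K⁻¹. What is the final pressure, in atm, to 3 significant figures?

P₂ ≈ 2.12 atm

V constant ⇒ P ∝ T: V₂ = V₁; P₂ = P₁·(T₂/T₁) = 2.122 atm.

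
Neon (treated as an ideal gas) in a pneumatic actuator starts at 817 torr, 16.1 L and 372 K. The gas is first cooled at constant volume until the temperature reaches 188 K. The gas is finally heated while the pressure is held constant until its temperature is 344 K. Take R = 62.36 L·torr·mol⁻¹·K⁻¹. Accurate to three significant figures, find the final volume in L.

V₃ ≈ 29.5 L

V constant ⇒ P ∝ T: V₂ = V₁; P₂ = P₁·(T₂/T₁) = 412.9 torr.
Isobaric, so V/T is constant: P₃ = P₂; V₃ = V₂·(T₃/T₂) = 29.46 L.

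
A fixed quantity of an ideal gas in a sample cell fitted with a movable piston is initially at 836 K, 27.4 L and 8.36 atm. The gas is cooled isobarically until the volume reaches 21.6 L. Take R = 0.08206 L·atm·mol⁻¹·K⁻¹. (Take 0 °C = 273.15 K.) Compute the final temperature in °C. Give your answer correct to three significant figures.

T₂ ≈ 386 °C

P constant ⇒ V ∝ T: P₂ = P₁; T₂ = T₁·(V₂/V₁) = 659.0 K.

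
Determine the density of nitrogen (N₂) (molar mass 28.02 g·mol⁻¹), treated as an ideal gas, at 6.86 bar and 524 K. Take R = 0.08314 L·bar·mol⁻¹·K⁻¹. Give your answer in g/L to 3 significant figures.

ρ ≈ 4.41 g/L

ρ = PM/(RT) = (6.86 × 28.02) / (0.08314 × 524.0)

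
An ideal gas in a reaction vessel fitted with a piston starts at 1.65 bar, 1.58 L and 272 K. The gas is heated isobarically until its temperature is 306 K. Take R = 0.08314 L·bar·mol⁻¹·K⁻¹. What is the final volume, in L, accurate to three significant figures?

P constant ⇒ V ∝ T: P₂ = P₁; V₂ = V₁·(T₂/T₁) = 1.778 L.

V₂ ≈ 1.78 L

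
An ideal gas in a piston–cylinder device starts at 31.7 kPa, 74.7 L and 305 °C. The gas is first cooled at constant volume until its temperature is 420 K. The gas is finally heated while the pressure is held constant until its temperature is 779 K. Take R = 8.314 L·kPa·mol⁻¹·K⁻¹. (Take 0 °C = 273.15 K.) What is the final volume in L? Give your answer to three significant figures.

V₃ ≈ 139 L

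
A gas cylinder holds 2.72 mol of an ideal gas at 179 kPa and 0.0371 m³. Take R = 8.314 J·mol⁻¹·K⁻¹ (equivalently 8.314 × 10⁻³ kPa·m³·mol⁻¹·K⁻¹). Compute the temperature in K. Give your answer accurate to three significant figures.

T ≈ 294 K

PV = nRT ⇒ T = PV/(nR) = (179 × 0.0371) / (2.72 × 8.314 × 10⁻³)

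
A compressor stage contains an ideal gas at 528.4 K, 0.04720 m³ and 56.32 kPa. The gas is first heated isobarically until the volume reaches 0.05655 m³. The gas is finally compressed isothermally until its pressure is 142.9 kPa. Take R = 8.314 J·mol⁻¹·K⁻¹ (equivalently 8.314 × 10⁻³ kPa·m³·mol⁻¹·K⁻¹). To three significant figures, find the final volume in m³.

V₃ ≈ 0.0223 m³

P constant ⇒ V ∝ T: P₂ = P₁; T₂ = T₁·(V₂/V₁) = 633.1 K.
Isothermal, so P V is constant: T₃ = T₂; V₃ = V₂·(P₂/P₃) = 0.02229 m³.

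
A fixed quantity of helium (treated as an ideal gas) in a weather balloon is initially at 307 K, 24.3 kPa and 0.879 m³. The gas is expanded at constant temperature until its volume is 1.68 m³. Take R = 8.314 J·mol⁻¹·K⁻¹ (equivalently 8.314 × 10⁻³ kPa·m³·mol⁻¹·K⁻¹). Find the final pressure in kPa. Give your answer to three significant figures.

T constant ⇒ Boyle's law P V = const: T₂ = T₁; P₂ = P₁·(V₁/V₂) = 12.71 kPa.

P₂ ≈ 12.7 kPa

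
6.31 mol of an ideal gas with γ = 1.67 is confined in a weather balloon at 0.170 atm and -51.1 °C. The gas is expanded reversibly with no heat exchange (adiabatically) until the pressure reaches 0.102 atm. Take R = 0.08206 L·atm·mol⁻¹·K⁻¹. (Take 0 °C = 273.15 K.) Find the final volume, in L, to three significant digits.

V₂ ≈ 918 L

Convert: T₁ = 222.0 K.
From PV = nRT: V₁ = nRT₁/P₁ = 676.3 L.
Adiabatic (γ = 1.67), T V^(γ−1) and P V^γ constant: T₂ = T₁·(P₂/P₁)^((γ−1)/γ) = 180.9 K; V₂ = V₁·(P₁/P₂)^(1/γ) = 918.3 L.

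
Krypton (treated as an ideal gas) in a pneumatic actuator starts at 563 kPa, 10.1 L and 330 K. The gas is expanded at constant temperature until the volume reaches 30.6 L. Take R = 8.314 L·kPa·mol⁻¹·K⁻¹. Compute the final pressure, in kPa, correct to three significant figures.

P₂ ≈ 186 kPa

Isothermal, so P V is constant: T₂ = T₁; P₂ = P₁·(V₁/V₂) = 185.8 kPa.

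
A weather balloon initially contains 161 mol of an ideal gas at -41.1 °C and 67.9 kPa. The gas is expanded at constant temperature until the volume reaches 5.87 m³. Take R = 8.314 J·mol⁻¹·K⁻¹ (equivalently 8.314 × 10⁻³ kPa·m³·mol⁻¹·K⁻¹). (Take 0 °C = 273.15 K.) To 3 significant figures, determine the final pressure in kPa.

P₂ ≈ 52.9 kPa

Convert: T₁ = 232.0 K.
From PV = nRT: V₁ = nRT₁/P₁ = 4.575 m³.
Isothermal, so P V is constant: T₂ = T₁; P₂ = P₁·(V₁/V₂) = 52.92 kPa.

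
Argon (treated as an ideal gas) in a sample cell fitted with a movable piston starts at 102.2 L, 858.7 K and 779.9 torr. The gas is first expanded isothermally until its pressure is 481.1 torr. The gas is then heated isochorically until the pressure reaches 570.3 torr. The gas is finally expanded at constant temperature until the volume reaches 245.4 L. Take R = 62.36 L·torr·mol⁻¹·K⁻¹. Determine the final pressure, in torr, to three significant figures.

T constant ⇒ Boyle's law P V = const: T₂ = T₁; V₂ = V₁·(P₁/P₂) = 165.7 L.
Isochoric, so P/T is constant: V₃ = V₂; T₃ = T₂·(P₃/P₂) = 1018 K.
T constant ⇒ Boyle's law P V = const: T₄ = T₃; P₄ = P₃·(V₃/V₄) = 385.0 torr.

P₄ ≈ 385 torr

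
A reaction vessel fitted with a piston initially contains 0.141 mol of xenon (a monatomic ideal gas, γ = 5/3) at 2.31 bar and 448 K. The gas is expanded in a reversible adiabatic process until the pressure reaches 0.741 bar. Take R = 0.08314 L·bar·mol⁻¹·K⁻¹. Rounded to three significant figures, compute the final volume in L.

From PV = nRT: V₁ = nRT₁/P₁ = 2.274 L.
Reversible adiabatic, γ = 5/3: T₂ = T₁·(P₂/P₁)^((γ−1)/γ) = 284.3 K; V₂ = V₁·(P₁/P₂)^(1/γ) = 4.498 L.

V₂ ≈ 4.50 L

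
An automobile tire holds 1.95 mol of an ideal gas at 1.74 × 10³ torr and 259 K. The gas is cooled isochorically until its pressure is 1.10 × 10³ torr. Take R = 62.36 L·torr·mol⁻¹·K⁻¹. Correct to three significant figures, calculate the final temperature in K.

T₂ ≈ 164 K

From PV = nRT: V₁ = nRT₁/P₁ = 18.10 L.
V constant ⇒ P ∝ T: V₂ = V₁; T₂ = T₁·(P₂/P₁) = 163.7 K.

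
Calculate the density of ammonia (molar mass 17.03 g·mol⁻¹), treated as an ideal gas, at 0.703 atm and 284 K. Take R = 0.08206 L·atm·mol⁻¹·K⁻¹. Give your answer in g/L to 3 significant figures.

ρ ≈ 0.514 g/L

ρ = PM/(RT) = (0.703 × 17.03) / (0.08206 × 284.0)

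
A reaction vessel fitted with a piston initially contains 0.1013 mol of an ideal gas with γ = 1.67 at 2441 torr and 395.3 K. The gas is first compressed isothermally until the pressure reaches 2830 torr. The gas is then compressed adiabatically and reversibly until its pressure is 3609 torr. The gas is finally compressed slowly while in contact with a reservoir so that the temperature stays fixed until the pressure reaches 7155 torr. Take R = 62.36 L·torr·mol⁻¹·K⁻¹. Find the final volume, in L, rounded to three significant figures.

V₄ ≈ 0.385 L

From PV = nRT: V₁ = nRT₁/P₁ = 1.023 L.
Isothermal, so P V is constant: T₂ = T₁; V₂ = V₁·(P₁/P₂) = 0.8824 L.
Reversible adiabatic, γ = 1.67: T₃ = T₂·(P₃/P₂)^((γ−1)/γ) = 435.8 K; V₃ = V₂·(P₂/P₃)^(1/γ) = 0.7628 L.
T constant ⇒ Boyle's law P V = const: T₄ = T₃; V₄ = V₃·(P₃/P₄) = 0.3848 L.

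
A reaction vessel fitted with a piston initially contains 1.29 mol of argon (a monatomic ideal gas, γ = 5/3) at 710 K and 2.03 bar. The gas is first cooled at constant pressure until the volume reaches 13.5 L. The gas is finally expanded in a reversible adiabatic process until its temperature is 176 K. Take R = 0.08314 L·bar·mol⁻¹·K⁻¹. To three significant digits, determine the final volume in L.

V₃ ≈ 23.6 L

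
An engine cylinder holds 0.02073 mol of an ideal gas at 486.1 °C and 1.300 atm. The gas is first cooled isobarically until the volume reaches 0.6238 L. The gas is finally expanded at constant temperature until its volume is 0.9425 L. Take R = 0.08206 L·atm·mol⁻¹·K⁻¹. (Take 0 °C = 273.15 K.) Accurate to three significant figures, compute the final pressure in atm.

Convert: T₁ = 759.2 K.
From PV = nRT: V₁ = nRT₁/P₁ = 0.9935 L.
P constant ⇒ V ∝ T: P₂ = P₁; T₂ = T₁·(V₂/V₁) = 476.7 K.
T constant ⇒ Boyle's law P V = const: T₃ = T₂; P₃ = P₂·(V₂/V₃) = 0.8604 atm.

P₃ ≈ 0.860 atm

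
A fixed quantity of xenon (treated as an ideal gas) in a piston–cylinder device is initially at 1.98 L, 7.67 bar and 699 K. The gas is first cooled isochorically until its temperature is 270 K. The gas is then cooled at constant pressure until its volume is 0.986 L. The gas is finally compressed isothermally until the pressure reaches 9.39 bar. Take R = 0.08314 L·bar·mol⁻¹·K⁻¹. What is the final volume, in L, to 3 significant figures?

V constant ⇒ P ∝ T: V₂ = V₁; P₂ = P₁·(T₂/T₁) = 2.963 bar.
P constant ⇒ V ∝ T: P₃ = P₂; T₃ = T₂·(V₃/V₂) = 134.5 K.
T constant ⇒ Boyle's law P V = const: T₄ = T₃; V₄ = V₃·(P₃/P₄) = 0.3111 L.

V₄ ≈ 0.311 L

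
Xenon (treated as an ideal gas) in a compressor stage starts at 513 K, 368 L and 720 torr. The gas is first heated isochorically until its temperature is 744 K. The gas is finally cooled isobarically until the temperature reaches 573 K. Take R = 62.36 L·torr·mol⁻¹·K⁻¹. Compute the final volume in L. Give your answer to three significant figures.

Isochoric, so P/T is constant: V₂ = V₁; P₂ = P₁·(T₂/T₁) = 1044 torr.
Isobaric, so V/T is constant: P₃ = P₂; V₃ = V₂·(T₃/T₂) = 283.4 L.

V₃ ≈ 283 L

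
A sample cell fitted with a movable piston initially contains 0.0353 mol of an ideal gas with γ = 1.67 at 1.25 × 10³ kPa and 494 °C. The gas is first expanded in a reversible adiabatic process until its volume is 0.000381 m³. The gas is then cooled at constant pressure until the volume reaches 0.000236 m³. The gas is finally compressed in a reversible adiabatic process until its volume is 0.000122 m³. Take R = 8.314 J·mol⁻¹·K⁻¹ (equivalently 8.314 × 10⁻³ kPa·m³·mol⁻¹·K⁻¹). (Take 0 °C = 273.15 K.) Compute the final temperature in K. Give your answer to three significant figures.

Convert: T₁ = 767.1 K.
From PV = nRT: V₁ = nRT₁/P₁ = 0.0001801 m³.
Adiabatic (γ = 1.67), T V^(γ−1) and P V^γ constant: T₂ = T₁·(V₁/V₂)^(γ−1) = 464.4 K; P₂ = P₁·(V₁/V₂)^γ = 357.7 kPa.
P constant ⇒ V ∝ T: P₃ = P₂; T₃ = T₂·(V₃/V₂) = 287.7 K.
Adiabatic (γ = 1.67), T V^(γ−1) and P V^γ constant: T₄ = T₃·(V₃/V₄)^(γ−1) = 447.6 K; P₄ = P₃·(V₃/V₄)^γ = 1077 kPa.

T₄ ≈ 448 K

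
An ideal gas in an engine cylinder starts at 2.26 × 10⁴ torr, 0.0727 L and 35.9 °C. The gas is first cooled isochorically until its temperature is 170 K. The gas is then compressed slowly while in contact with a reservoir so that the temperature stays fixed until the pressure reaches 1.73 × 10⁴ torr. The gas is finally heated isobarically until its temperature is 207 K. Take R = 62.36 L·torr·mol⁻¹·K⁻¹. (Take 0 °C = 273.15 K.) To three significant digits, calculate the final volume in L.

V₄ ≈ 0.0636 L

Convert: T₁ = 309.0 K.
V constant ⇒ P ∝ T: V₂ = V₁; P₂ = P₁·(T₂/T₁) = 1.243e+04 torr.
T constant ⇒ Boyle's law P V = const: T₃ = T₂; V₃ = V₂·(P₂/P₃) = 0.05224 L.
Isobaric, so V/T is constant: P₄ = P₃; V₄ = V₃·(T₄/T₃) = 0.06361 L.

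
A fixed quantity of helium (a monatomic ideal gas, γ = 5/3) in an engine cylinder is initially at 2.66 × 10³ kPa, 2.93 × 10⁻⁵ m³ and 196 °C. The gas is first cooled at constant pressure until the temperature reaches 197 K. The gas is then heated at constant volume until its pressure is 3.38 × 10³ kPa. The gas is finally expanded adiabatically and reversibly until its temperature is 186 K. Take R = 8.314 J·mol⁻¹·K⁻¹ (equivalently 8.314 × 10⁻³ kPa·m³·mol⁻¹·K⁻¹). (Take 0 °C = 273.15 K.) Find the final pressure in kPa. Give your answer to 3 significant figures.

P₄ ≈ 1.61e+03 kPa

Convert: T₁ = 469.1 K.
Isobaric, so V/T is constant: P₂ = P₁; V₂ = V₁·(T₂/T₁) = 1.230e-05 m³.
V constant ⇒ P ∝ T: V₃ = V₂; T₃ = T₂·(P₃/P₂) = 250.3 K.
Reversible adiabatic, γ = 5/3: P₄ = P₃·(T₄/T₃)^(γ/(γ−1)) = 1609 kPa; V₄ = V₃·(T₃/T₄)^(1/(γ−1)) = 1.921e-05 m³.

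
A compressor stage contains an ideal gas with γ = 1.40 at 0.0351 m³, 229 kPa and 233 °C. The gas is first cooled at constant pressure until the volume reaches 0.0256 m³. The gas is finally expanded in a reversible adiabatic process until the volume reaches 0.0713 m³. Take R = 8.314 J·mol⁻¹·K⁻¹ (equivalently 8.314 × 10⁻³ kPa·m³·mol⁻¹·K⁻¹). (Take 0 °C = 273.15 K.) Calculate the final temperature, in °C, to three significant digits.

T₃ ≈ -28.1 °C

Convert: T₁ = 506.1 K.
P constant ⇒ V ∝ T: P₂ = P₁; T₂ = T₁·(V₂/V₁) = 369.2 K.
Reversible adiabatic, γ = 1.40: T₃ = T₂·(V₂/V₃)^(γ−1) = 245.1 K; P₃ = P₂·(V₂/V₃)^γ = 54.58 kPa.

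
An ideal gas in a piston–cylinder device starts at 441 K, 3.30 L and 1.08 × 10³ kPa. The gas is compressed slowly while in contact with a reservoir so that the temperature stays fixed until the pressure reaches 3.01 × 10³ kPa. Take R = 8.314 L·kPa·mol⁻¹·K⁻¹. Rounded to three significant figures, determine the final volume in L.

V₂ ≈ 1.18 L

Isothermal, so P V is constant: T₂ = T₁; V₂ = V₁·(P₁/P₂) = 1.184 L.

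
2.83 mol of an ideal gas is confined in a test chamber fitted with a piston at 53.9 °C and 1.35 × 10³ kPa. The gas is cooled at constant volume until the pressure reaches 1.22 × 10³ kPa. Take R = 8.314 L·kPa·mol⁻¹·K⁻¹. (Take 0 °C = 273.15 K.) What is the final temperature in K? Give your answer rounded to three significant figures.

Convert: T₁ = 327.0 K.
From PV = nRT: V₁ = nRT₁/P₁ = 5.700 L.
V constant ⇒ P ∝ T: V₂ = V₁; T₂ = T₁·(P₂/P₁) = 295.6 K.

T₂ ≈ 296 K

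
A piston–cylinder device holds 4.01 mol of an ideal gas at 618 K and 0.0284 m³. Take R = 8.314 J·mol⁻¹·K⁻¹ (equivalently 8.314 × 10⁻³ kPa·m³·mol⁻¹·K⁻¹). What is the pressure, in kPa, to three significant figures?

PV = nRT ⇒ P = nRT/V = (4.01 × 8.314 × 10⁻³ × 618) / 0.0284

P ≈ 725 kPa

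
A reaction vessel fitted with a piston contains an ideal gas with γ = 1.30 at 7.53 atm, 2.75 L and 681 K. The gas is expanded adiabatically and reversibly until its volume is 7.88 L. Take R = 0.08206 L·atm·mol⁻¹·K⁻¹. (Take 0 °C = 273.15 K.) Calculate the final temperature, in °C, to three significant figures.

Adiabatic (γ = 1.30), T V^(γ−1) and P V^γ constant: T₂ = T₁·(V₁/V₂)^(γ−1) = 496.6 K; P₂ = P₁·(V₁/V₂)^γ = 1.916 atm.

T₂ ≈ 223 °C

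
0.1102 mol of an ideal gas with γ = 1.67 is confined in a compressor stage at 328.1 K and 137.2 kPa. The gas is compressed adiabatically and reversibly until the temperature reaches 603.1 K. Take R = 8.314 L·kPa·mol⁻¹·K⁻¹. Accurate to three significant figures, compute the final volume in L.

From PV = nRT: V₁ = nRT₁/P₁ = 2.191 L.
Adiabatic (γ = 1.67), T V^(γ−1) and P V^γ constant: P₂ = P₁·(T₂/T₁)^(γ/(γ−1)) = 625.7 kPa; V₂ = V₁·(T₁/T₂)^(1/(γ−1)) = 0.8832 L.

V₂ ≈ 0.883 L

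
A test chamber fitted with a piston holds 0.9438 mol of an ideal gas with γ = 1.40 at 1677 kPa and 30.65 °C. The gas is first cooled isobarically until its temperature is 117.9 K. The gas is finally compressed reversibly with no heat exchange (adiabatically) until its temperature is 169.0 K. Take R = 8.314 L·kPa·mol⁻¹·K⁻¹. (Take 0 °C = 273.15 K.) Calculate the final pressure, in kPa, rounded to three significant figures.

P₃ ≈ 5.91e+03 kPa

Convert: T₁ = 303.8 K.
From PV = nRT: V₁ = nRT₁/P₁ = 1.421 L.
Isobaric, so V/T is constant: P₂ = P₁; V₂ = V₁·(T₂/T₁) = 0.5517 L.
Adiabatic (γ = 1.40), T V^(γ−1) and P V^γ constant: P₃ = P₂·(T₃/T₂)^(γ/(γ−1)) = 5913 kPa; V₃ = V₂·(T₂/T₃)^(1/(γ−1)) = 0.2243 L.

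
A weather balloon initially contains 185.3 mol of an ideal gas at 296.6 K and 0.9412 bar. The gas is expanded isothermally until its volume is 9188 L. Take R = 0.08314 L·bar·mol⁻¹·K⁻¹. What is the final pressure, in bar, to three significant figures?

P₂ ≈ 0.497 bar

From PV = nRT: V₁ = nRT₁/P₁ = 4855 L.
T constant ⇒ Boyle's law P V = const: T₂ = T₁; P₂ = P₁·(V₁/V₂) = 0.4973 bar.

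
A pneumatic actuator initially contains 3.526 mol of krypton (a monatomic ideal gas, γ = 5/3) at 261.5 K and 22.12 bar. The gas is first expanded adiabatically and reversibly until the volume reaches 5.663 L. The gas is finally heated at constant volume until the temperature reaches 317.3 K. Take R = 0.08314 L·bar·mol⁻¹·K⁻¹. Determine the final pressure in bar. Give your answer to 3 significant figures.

From PV = nRT: V₁ = nRT₁/P₁ = 3.466 L.
Adiabatic (γ = 5/3), T V^(γ−1) and P V^γ constant: T₂ = T₁·(V₁/V₂)^(γ−1) = 188.5 K; P₂ = P₁·(V₁/V₂)^γ = 9.758 bar.
V constant ⇒ P ∝ T: V₃ = V₂; P₃ = P₂·(T₃/T₂) = 16.43 bar.

P₃ ≈ 16.4 bar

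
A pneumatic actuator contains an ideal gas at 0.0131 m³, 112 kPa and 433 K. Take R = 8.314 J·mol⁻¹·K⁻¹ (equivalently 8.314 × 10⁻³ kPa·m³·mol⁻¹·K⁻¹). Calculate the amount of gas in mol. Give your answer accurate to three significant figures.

n ≈ 0.408 mol

PV = nRT ⇒ n = PV/(RT) = (112 × 0.0131) / (8.314 × 10⁻³ × 433)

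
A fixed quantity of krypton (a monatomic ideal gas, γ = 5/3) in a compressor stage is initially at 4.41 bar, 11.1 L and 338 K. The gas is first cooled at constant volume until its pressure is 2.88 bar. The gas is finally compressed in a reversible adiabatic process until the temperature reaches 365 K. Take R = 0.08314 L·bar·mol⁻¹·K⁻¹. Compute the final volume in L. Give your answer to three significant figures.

Isochoric, so P/T is constant: V₂ = V₁; T₂ = T₁·(P₂/P₁) = 220.7 K.
Adiabatic (γ = 5/3), T V^(γ−1) and P V^γ constant: P₃ = P₂·(T₃/T₂)^(γ/(γ−1)) = 10.13 bar; V₃ = V₂·(T₂/T₃)^(1/(γ−1)) = 5.220 L.

V₃ ≈ 5.22 L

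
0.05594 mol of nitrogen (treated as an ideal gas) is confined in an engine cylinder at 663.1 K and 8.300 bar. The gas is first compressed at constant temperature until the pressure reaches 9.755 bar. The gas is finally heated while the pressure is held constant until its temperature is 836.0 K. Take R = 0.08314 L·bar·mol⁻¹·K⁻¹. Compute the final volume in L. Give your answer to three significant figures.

V₃ ≈ 0.399 L

From PV = nRT: V₁ = nRT₁/P₁ = 0.3716 L.
Isothermal, so P V is constant: T₂ = T₁; V₂ = V₁·(P₁/P₂) = 0.3161 L.
Isobaric, so V/T is constant: P₃ = P₂; V₃ = V₂·(T₃/T₂) = 0.3986 L.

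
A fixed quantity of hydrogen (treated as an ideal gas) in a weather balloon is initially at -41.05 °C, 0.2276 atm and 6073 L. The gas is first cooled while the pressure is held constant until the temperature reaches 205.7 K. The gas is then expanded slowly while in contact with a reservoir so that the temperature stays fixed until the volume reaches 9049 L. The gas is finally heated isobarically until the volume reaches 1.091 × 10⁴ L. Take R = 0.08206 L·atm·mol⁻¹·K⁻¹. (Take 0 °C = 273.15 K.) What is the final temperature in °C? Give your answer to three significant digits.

T₄ ≈ -25.1 °C

Convert: T₁ = 232.1 K.
P constant ⇒ V ∝ T: P₂ = P₁; V₂ = V₁·(T₂/T₁) = 5382 L.
Isothermal, so P V is constant: T₃ = T₂; P₃ = P₂·(V₂/V₃) = 0.1354 atm.
P constant ⇒ V ∝ T: P₄ = P₃; T₄ = T₃·(V₄/V₃) = 248.0 K.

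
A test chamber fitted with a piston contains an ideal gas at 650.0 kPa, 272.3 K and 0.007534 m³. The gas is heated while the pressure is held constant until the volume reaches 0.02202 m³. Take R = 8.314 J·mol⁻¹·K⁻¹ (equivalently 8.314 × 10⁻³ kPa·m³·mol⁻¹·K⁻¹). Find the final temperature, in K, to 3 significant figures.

T₂ ≈ 796 K

P constant ⇒ V ∝ T: P₂ = P₁; T₂ = T₁·(V₂/V₁) = 795.9 K.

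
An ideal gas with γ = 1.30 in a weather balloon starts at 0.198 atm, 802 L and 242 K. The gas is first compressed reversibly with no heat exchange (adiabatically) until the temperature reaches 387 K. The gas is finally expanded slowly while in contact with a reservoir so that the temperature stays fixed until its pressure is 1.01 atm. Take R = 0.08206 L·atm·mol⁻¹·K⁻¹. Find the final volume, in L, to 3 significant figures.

V₃ ≈ 251 L

Adiabatic (γ = 1.30), T V^(γ−1) and P V^γ constant: P₂ = P₁·(T₂/T₁)^(γ/(γ−1)) = 1.514 atm; V₂ = V₁·(T₁/T₂)^(1/(γ−1)) = 167.7 L.
Isothermal, so P V is constant: T₃ = T₂; V₃ = V₂·(P₂/P₃) = 251.4 L.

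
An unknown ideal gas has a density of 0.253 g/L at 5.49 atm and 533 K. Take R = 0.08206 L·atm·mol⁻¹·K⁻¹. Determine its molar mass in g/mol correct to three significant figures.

M ≈ 2.02 g/mol

ρ = PM/(RT) ⇒ M = ρRT/P = (0.253 × 0.08206 × 533.0) / 5.49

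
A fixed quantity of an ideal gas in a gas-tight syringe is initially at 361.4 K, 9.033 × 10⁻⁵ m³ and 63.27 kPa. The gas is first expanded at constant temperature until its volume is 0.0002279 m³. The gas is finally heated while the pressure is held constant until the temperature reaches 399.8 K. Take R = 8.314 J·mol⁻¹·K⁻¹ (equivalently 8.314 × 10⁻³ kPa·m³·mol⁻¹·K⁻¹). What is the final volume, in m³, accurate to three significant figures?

Isothermal, so P V is constant: T₂ = T₁; P₂ = P₁·(V₁/V₂) = 25.08 kPa.
P constant ⇒ V ∝ T: P₃ = P₂; V₃ = V₂·(T₃/T₂) = 0.0002521 m³.

V₃ ≈ 0.000252 m³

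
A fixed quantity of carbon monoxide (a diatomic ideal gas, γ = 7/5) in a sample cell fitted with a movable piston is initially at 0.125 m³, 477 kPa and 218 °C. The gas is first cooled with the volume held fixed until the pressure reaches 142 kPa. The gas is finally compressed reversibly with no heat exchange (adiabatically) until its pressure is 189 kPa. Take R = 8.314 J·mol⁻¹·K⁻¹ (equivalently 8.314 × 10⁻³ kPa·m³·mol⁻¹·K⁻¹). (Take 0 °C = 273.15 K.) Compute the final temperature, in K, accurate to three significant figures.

Convert: T₁ = 491.1 K.
Isochoric, so P/T is constant: V₂ = V₁; T₂ = T₁·(P₂/P₁) = 146.2 K.
Adiabatic (γ = 7/5), T V^(γ−1) and P V^γ constant: T₃ = T₂·(P₃/P₂)^((γ−1)/γ) = 158.7 K; V₃ = V₂·(P₂/P₃)^(1/γ) = 0.1019 m³.

T₃ ≈ 159 K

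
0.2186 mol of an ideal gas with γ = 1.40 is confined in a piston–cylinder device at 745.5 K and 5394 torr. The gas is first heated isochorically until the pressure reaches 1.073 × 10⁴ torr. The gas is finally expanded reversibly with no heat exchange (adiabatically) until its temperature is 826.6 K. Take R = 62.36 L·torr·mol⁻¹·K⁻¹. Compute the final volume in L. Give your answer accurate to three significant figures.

V₃ ≈ 8.12 L

From PV = nRT: V₁ = nRT₁/P₁ = 1.884 L.
V constant ⇒ P ∝ T: V₂ = V₁; T₂ = T₁·(P₂/P₁) = 1483 K.
Adiabatic (γ = 1.40), T V^(γ−1) and P V^γ constant: P₃ = P₂·(T₃/T₂)^(γ/(γ−1)) = 1387 torr; V₃ = V₂·(T₂/T₃)^(1/(γ−1)) = 8.123 L.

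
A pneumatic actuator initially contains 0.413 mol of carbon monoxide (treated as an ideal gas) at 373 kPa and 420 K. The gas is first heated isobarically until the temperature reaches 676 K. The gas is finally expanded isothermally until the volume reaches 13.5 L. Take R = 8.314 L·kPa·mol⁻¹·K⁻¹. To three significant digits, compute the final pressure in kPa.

P₃ ≈ 172 kPa

From PV = nRT: V₁ = nRT₁/P₁ = 3.866 L.
P constant ⇒ V ∝ T: P₂ = P₁; V₂ = V₁·(T₂/T₁) = 6.223 L.
Isothermal, so P V is constant: T₃ = T₂; P₃ = P₂·(V₂/V₃) = 171.9 kPa.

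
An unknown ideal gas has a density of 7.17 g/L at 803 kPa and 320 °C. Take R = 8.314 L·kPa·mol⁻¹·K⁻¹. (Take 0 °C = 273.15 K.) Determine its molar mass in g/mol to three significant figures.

M ≈ 44.0 g/mol

ρ = PM/(RT) ⇒ M = ρRT/P = (7.17 × 8.314 × 593.1) / 803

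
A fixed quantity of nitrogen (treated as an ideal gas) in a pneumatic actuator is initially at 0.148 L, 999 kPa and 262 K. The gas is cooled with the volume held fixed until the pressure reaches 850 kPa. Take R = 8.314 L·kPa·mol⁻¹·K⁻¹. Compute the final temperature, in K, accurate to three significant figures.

Isochoric, so P/T is constant: V₂ = V₁; T₂ = T₁·(P₂/P₁) = 222.9 K.

T₂ ≈ 223 K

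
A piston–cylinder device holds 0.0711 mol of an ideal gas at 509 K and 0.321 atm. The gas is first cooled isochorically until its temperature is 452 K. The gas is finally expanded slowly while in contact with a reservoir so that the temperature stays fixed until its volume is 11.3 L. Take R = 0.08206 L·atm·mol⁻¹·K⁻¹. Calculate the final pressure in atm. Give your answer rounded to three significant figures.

From PV = nRT: V₁ = nRT₁/P₁ = 9.252 L.
Isochoric, so P/T is constant: V₂ = V₁; P₂ = P₁·(T₂/T₁) = 0.2851 atm.
Isothermal, so P V is constant: T₃ = T₂; P₃ = P₂·(V₂/V₃) = 0.2334 atm.

P₃ ≈ 0.233 atm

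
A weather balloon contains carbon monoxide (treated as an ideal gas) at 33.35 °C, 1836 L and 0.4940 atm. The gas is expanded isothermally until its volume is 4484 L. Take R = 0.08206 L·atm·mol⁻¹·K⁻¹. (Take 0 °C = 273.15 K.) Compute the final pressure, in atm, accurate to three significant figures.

P₂ ≈ 0.202 atm

Convert: T₁ = 306.5 K.
T constant ⇒ Boyle's law P V = const: T₂ = T₁; P₂ = P₁·(V₁/V₂) = 0.2023 atm.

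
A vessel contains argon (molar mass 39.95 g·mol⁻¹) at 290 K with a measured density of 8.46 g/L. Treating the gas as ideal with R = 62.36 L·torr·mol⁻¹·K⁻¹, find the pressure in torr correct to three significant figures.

ρ = PM/(RT) ⇒ P = ρRT/M = (8.46 × 62.36 × 290.0) / 39.95

P ≈ 3.83e+03 torr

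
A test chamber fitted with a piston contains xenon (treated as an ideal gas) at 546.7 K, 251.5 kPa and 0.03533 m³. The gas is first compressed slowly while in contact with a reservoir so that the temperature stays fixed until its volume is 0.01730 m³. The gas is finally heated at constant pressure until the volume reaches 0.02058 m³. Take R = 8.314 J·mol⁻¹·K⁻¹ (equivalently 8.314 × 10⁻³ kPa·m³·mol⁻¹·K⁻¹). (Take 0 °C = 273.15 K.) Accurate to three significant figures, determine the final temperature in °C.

T₃ ≈ 377 °C

Isothermal, so P V is constant: T₂ = T₁; P₂ = P₁·(V₁/V₂) = 513.6 kPa.
Isobaric, so V/T is constant: P₃ = P₂; T₃ = T₂·(V₃/V₂) = 650.4 K.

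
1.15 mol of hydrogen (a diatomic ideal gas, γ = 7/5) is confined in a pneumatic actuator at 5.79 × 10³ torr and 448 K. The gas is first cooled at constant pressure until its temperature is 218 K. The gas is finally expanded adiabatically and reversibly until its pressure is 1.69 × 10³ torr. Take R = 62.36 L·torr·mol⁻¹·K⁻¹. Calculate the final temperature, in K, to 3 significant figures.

From PV = nRT: V₁ = nRT₁/P₁ = 5.549 L.
P constant ⇒ V ∝ T: P₂ = P₁; V₂ = V₁·(T₂/T₁) = 2.700 L.
Adiabatic (γ = 7/5), T V^(γ−1) and P V^γ constant: T₃ = T₂·(P₃/P₂)^((γ−1)/γ) = 153.3 K; V₃ = V₂·(P₂/P₃)^(1/γ) = 6.507 L.

T₃ ≈ 153 K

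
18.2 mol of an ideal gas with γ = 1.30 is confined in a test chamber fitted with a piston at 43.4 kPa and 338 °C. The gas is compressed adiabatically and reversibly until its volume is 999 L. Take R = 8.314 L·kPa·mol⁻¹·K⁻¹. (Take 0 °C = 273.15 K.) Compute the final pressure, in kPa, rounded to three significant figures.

Convert: T₁ = 611.1 K.
From PV = nRT: V₁ = nRT₁/P₁ = 2131 L.
Reversible adiabatic, γ = 1.30: T₂ = T₁·(V₁/V₂)^(γ−1) = 767.1 K; P₂ = P₁·(V₁/V₂)^γ = 116.2 kPa.

P₂ ≈ 116 kPa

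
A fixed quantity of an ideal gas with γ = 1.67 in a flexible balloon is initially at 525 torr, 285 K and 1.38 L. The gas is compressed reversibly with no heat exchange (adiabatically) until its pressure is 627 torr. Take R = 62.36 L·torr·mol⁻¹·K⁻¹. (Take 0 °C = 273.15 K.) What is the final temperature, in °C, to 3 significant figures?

T₂ ≈ 32.9 °C

Adiabatic (γ = 1.67), T V^(γ−1) and P V^γ constant: T₂ = T₁·(P₂/P₁)^((γ−1)/γ) = 306.0 K; V₂ = V₁·(P₁/P₂)^(1/γ) = 1.241 L.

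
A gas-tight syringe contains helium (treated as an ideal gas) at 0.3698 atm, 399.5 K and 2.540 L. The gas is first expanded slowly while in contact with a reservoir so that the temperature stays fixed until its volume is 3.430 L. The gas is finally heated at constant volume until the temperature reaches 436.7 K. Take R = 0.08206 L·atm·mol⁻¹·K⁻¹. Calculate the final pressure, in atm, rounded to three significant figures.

T constant ⇒ Boyle's law P V = const: T₂ = T₁; P₂ = P₁·(V₁/V₂) = 0.2738 atm.
V constant ⇒ P ∝ T: V₃ = V₂; P₃ = P₂·(T₃/T₂) = 0.2993 atm.

P₃ ≈ 0.299 atm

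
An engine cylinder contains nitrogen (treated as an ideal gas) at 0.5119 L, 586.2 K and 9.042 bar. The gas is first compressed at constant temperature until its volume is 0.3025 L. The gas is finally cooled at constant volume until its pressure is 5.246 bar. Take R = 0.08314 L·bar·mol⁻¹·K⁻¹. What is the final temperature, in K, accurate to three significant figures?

T₃ ≈ 201 K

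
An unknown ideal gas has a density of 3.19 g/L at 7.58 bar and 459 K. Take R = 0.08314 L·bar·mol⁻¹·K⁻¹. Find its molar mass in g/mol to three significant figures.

ρ = PM/(RT) ⇒ M = ρRT/P = (3.19 × 0.08314 × 459.0) / 7.58

M ≈ 16.1 g/mol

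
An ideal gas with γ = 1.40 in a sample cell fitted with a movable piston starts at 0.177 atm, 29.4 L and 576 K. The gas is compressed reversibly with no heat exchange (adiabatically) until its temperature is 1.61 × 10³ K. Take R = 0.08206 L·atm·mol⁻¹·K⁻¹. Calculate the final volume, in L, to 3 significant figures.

Reversible adiabatic, γ = 1.40: P₂ = P₁·(T₂/T₁)^(γ/(γ−1)) = 6.462 atm; V₂ = V₁·(T₁/T₂)^(1/(γ−1)) = 2.251 L.

V₂ ≈ 2.25 L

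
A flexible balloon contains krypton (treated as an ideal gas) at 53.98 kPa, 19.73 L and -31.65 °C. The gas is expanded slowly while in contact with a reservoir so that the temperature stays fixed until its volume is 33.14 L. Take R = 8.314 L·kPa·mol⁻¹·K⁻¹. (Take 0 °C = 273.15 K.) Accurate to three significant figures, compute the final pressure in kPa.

P₂ ≈ 32.1 kPa

Convert: T₁ = 241.5 K.
Isothermal, so P V is constant: T₂ = T₁; P₂ = P₁·(V₁/V₂) = 32.14 kPa.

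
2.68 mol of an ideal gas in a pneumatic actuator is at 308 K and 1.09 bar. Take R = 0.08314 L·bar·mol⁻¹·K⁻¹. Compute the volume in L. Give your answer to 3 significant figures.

PV = nRT ⇒ V = nRT/P = (2.68 × 0.08314 × 308) / 1.09

V ≈ 63.0 L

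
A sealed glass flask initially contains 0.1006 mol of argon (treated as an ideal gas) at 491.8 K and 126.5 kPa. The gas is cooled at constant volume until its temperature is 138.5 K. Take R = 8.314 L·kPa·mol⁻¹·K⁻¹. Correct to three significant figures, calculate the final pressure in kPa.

From PV = nRT: V₁ = nRT₁/P₁ = 3.252 L.
Isochoric, so P/T is constant: V₂ = V₁; P₂ = P₁·(T₂/T₁) = 35.62 kPa.

P₂ ≈ 35.6 kPa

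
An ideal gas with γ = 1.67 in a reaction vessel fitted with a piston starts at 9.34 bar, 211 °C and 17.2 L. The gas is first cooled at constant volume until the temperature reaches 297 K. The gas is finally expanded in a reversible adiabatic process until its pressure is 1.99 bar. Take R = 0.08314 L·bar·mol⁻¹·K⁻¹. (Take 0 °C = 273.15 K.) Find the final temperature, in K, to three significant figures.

Convert: T₁ = 484.1 K.
V constant ⇒ P ∝ T: V₂ = V₁; P₂ = P₁·(T₂/T₁) = 5.730 bar.
Adiabatic (γ = 1.67), T V^(γ−1) and P V^γ constant: T₃ = T₂·(P₃/P₂)^((γ−1)/γ) = 194.3 K; V₃ = V₂·(P₂/P₃)^(1/γ) = 32.40 L.

T₃ ≈ 194 K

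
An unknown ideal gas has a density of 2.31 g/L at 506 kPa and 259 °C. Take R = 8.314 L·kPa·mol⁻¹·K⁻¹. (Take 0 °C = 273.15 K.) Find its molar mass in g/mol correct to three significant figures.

ρ = PM/(RT) ⇒ M = ρRT/P = (2.31 × 8.314 × 532.1) / 506

M ≈ 20.2 g/mol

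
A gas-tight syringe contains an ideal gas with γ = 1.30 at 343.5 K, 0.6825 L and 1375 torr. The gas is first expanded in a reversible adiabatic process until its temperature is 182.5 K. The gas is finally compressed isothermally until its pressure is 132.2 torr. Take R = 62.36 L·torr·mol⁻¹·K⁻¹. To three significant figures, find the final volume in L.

V₃ ≈ 3.77 L

Reversible adiabatic, γ = 1.30: P₂ = P₁·(T₂/T₁)^(γ/(γ−1)) = 88.73 torr; V₂ = V₁·(T₁/T₂)^(1/(γ−1)) = 5.619 L.
T constant ⇒ Boyle's law P V = const: T₃ = T₂; V₃ = V₂·(P₂/P₃) = 3.771 L.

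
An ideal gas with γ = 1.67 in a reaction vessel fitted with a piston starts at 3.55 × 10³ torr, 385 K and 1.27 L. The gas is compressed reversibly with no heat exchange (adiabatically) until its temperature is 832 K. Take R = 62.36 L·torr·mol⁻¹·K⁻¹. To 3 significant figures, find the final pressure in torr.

P₂ ≈ 2.42e+04 torr

Adiabatic (γ = 1.67), T V^(γ−1) and P V^γ constant: P₂ = P₁·(T₂/T₁)^(γ/(γ−1)) = 2.423e+04 torr; V₂ = V₁·(T₁/T₂)^(1/(γ−1)) = 0.4021 L.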